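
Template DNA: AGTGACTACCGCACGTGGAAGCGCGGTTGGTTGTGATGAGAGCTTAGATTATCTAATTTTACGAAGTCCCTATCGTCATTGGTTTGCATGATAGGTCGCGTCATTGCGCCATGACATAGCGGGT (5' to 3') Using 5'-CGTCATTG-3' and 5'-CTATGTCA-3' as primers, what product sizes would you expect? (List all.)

46 bp, 21 bp

The forward primer CGTCATTG matches the top strand at positions 74–81, 99–106.
The reverse primer's reverse complement is TGACATAG, matching at positions 112–119.
Each forward site pairs with the reverse site to give a product ending at position 119: sizes 46, 21 bp.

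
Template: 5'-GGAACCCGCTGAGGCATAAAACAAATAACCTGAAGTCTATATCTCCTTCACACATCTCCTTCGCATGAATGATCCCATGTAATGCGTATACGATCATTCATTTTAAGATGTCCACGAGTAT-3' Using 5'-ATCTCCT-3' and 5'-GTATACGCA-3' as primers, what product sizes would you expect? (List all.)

The forward primer ATCTCCT matches the top strand at positions 41–47, 54–60.
The reverse primer's reverse complement is TGCGTATAC, matching at positions 83–91.
Each forward site pairs with the reverse site to give a product ending at position 91: sizes 51, 38 bp.

51 bp, 38 bp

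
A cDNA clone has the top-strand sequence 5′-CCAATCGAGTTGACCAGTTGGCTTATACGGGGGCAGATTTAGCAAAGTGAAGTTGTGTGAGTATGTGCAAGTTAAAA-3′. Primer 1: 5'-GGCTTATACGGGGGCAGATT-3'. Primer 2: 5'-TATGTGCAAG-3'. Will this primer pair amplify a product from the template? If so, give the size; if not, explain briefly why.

Primer 1 (GGCTTATACGGGGGCAGATT) matches the top strand at positions 20–39 (3' end points downstream).
Primer 2 (TATGTGCAAG) also matches the top strand directly, at positions 62–71 — its reverse complement CTTGCACATA is not present.
Both primers anneal to the bottom strand with 3' ends pointing the same way, so neither can prime synthesis back toward the other.

No product — both primers anneal to the same strand and extend in the same direction.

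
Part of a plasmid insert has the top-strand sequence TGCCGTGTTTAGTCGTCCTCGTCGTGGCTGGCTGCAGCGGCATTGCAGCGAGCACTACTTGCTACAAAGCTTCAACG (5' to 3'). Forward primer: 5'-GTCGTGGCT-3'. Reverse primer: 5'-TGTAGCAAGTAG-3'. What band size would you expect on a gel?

Forward primer GTCGTGGCT is found on the top strand at positions 21–29.
Taking the reverse complement of TGTAGCAAGTAG gives CTACTTGCTACA, found at positions 55–66 on the template; the primer anneals here to the top strand with its 3' end pointing upstream.
The product runs from position 21 to position 66, so its length is 66 − 21 + 1 = 46 bp.

46 bp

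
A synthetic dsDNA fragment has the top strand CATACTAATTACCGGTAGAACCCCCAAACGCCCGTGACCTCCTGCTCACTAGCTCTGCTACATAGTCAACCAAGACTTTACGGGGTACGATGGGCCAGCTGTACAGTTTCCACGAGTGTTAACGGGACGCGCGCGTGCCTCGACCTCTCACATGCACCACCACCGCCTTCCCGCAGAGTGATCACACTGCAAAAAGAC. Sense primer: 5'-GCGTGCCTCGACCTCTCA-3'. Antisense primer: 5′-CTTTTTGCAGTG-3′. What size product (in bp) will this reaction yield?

Scanning the template, GCGTGCCTCGACCTCTCA occurs at positions 133–150; this primer anneals to the bottom strand there with its 3' end pointing downstream.
The reverse primer's reverse complement is CACTGCAAAAAG, which matches the template at positions 185–196.
The product runs from position 133 to position 196, so its length is 196 − 133 + 1 = 64 bp.

64 bp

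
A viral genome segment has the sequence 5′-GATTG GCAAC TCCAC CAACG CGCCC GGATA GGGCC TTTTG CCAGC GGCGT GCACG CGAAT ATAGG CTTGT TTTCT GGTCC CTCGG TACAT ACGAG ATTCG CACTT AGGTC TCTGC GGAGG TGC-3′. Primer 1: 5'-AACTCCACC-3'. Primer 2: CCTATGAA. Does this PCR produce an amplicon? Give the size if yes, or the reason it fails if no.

Primer 2 (CCTATGAA) does not match the top strand, and its reverse complement TTCATAGG does not match either.
With no annealing site for primer 2, no amplification occurs.

No product — primer 2 has no binding site in the template.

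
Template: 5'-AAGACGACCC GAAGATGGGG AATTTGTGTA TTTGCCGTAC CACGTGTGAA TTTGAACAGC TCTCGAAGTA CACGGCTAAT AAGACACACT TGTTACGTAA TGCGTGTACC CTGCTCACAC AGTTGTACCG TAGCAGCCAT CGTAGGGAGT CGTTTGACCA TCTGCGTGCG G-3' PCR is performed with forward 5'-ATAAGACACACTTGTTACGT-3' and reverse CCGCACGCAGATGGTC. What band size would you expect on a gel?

Forward primer ATAAGACACACTTGTTACGT is found on the top strand at positions 79–98.
Taking the reverse complement of CCGCACGCAGATGGTC gives GACCATCTGCGTGCGG, found at positions 156–171 on the template; the primer anneals here to the top strand with its 3' end pointing upstream.
Amplicon spans positions 79–171: 93 bp.

93 bp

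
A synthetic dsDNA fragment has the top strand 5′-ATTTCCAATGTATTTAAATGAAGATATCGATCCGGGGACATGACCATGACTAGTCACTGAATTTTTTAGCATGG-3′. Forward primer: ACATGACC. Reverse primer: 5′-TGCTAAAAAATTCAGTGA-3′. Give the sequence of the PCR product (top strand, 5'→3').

Scanning the template, ACATGACC occurs at positions 38–45; this primer anneals to the bottom strand there with its 3' end pointing downstream.
Taking the reverse complement of TGCTAAAAAATTCAGTGA gives TCACTGAATTTTTTAGCA, found at positions 54–71 on the template; the primer anneals here to the top strand with its 3' end pointing upstream.
The product is the template from position 38 through 71 (34 bp).

5'-ACATGACCATGACTAGTCACTGAATTTTTTAGCA-3'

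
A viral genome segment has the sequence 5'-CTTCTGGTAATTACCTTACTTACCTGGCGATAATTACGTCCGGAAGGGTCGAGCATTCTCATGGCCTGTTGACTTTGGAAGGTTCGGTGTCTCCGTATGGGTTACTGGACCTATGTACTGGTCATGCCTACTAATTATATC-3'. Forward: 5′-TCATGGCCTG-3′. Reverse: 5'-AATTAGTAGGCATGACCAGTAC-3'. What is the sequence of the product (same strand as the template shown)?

5'-TCATGGCCTGTTGACTTTGGAAGGTTCGGTGTCTCCGTATGGGTTACTGGACCTATGTACTGGTCATGCCTACTAATT-3'

The forward primer matches the template at positions 59–68.
The reverse primer's reverse complement is GTACTGGTCATGCCTACTAATT, which matches the template at positions 115–136.
The product is the template from position 59 through 136 (78 bp).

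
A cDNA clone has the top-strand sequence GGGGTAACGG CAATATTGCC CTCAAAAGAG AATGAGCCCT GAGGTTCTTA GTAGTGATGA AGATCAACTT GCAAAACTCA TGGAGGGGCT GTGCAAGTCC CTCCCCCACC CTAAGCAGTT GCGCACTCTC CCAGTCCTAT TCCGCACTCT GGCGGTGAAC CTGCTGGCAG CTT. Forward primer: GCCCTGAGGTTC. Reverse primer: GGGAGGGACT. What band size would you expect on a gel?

Forward primer GCCCTGAGGTTC is found on the top strand at positions 36–47.
Reverse complement of the reverse primer: AGTCCCTCCC. This occurs on the top strand at positions 96–105.
Amplicon spans positions 36–105: 70 bp.

70 bp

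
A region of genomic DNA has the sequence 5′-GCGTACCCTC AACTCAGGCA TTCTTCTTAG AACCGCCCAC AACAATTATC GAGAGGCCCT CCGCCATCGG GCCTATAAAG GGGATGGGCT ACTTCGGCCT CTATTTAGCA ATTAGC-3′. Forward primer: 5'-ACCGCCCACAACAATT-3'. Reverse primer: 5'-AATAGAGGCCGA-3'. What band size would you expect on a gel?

Scanning the template, ACCGCCCACAACAATT occurs at positions 32–47; this primer anneals to the bottom strand there with its 3' end pointing downstream.
Reverse complement of the reverse primer: TCGGCCTCTATT. This occurs on the top strand at positions 94–105.
Amplicon spans positions 32–105: 74 bp.

74 bp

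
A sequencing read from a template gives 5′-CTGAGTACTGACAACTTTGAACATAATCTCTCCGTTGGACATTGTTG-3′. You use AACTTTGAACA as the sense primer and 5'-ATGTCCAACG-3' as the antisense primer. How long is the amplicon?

30 bp

Scanning the template, AACTTTGAACA occurs at positions 13–23; this primer anneals to the bottom strand there with its 3' end pointing downstream.
Taking the reverse complement of ATGTCCAACG gives CGTTGGACAT, found at positions 33–42 on the template; the primer anneals here to the top strand with its 3' end pointing upstream.
Product length = (reverse-primer end) − (forward-primer start) + 1 = 42 − 13 + 1 = 30 bp.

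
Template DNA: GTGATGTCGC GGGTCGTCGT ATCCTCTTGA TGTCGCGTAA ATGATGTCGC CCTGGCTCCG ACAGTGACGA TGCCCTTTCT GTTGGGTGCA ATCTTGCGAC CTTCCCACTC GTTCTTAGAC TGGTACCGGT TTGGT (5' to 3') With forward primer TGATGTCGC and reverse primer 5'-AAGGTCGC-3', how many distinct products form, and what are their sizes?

Three products: 102 bp, 76 bp, 62 bp

The forward primer TGATGTCGC matches the top strand at positions 2–10, 28–36, 42–50.
The reverse primer's reverse complement is GCGACCTT, matching at positions 96–103.
Each forward site pairs with the reverse site to give a product ending at position 103: sizes 102, 76, 62 bp.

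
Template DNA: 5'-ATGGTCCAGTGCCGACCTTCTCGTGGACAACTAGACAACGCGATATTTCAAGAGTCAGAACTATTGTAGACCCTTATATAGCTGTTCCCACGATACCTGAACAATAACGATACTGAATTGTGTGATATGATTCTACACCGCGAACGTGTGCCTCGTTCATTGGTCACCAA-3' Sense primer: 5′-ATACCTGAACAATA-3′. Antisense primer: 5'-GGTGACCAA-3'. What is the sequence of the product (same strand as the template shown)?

The forward primer matches the template at positions 93–106.
Taking the reverse complement of GGTGACCAA gives TTGGTCACC, found at positions 160–168 on the template; the primer anneals here to the top strand with its 3' end pointing upstream.
The product is the template from position 93 through 168 (76 bp).

5'-ATACCTGAACAATAACGATACTGAATTGTGTGATATGATTCTACACCGCGAACGTGTGCCTCGTTCATTGGTCACC-3'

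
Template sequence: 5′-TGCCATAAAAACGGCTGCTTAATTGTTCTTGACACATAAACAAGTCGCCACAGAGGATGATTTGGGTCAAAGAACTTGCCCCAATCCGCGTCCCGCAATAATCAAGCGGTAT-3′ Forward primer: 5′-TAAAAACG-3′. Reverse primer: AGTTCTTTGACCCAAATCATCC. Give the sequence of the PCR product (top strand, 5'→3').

Forward primer TAAAAACG is found on the top strand at positions 6–13.
The reverse primer's reverse complement is GGATGATTTGGGTCAAAGAACT, which matches the template at positions 55–76.
The product is the template from position 6 through 76 (71 bp).

5'-TAAAAACGGCTGCTTAATTGTTCTTGACACATAAACAAGTCGCCACAGAGGATGATTTGGGTCAAAGAACT-3'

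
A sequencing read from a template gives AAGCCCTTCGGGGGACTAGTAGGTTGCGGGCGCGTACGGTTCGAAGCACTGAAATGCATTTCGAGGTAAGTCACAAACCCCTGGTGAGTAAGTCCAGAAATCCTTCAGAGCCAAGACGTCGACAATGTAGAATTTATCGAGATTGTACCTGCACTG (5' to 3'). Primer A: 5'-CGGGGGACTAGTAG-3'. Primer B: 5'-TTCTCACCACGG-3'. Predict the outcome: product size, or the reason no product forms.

Primer B (TTCTCACCACGG) does not match the top strand, and its reverse complement CCGTGGTGAGAA does not match either.
With no annealing site for primer B, no amplification occurs.

No product — primer B has no binding site in the template.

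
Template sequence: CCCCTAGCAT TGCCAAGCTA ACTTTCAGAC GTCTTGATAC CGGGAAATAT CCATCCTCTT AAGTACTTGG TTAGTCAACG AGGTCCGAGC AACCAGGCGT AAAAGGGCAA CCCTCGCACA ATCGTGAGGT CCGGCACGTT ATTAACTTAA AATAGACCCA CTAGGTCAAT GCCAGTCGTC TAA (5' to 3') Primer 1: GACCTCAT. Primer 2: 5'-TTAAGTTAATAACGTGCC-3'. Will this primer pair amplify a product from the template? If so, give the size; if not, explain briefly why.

No product — primer 1 has no binding site in the template.

Primer 1 (GACCTCAT) does not match the top strand, and its reverse complement ATGAGGTC does not match either.
With no annealing site for primer 1, no amplification occurs.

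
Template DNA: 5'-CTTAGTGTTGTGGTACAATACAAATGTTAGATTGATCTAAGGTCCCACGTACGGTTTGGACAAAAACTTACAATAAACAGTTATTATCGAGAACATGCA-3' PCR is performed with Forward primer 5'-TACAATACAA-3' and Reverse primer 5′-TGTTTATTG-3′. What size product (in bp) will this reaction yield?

Forward primer TACAATACAA is found on the top strand at positions 14–23.
The reverse primer's reverse complement is CAATAAACA, which matches the template at positions 71–79.
Product length = (reverse-primer end) − (forward-primer start) + 1 = 79 − 14 + 1 = 66 bp.

66 bp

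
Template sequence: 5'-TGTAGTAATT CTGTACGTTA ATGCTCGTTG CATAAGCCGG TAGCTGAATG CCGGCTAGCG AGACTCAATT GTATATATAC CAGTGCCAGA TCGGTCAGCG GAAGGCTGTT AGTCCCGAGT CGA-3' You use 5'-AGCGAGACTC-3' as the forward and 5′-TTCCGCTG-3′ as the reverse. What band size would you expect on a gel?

Scanning the template, AGCGAGACTC occurs at positions 57–66; this primer anneals to the bottom strand there with its 3' end pointing downstream.
Taking the reverse complement of TTCCGCTG gives CAGCGGAA, found at positions 96–103 on the template; the primer anneals here to the top strand with its 3' end pointing upstream.
The product runs from position 57 to position 103, so its length is 103 − 57 + 1 = 47 bp.

47 bp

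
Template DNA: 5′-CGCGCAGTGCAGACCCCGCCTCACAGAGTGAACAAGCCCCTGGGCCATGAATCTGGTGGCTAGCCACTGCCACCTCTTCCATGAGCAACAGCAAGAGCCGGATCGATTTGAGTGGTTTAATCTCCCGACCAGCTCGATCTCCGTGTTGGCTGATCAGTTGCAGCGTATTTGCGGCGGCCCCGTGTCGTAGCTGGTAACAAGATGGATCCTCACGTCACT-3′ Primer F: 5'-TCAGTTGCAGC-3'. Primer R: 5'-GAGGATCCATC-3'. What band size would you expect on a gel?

58 bp

The forward primer matches the template at positions 154–164.
The reverse primer's reverse complement is GATGGATCCTC, which matches the template at positions 201–211.
The product runs from position 154 to position 211, so its length is 211 − 154 + 1 = 58 bp.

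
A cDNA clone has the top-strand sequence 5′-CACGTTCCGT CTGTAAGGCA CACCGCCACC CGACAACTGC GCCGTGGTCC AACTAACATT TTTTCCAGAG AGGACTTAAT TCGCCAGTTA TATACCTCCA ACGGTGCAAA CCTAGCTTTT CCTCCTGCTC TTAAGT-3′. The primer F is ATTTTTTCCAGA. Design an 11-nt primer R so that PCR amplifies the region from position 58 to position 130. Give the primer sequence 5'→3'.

5'-GAGCAGGAGGA-3'

The product's 3' end on the top strand is position 130.
The reverse primer anneals to the top strand over positions 120–130, i.e. to TCCTCCTGCTC.
Its sequence written 5'→3' is the reverse complement: GAGCAGGAGGA.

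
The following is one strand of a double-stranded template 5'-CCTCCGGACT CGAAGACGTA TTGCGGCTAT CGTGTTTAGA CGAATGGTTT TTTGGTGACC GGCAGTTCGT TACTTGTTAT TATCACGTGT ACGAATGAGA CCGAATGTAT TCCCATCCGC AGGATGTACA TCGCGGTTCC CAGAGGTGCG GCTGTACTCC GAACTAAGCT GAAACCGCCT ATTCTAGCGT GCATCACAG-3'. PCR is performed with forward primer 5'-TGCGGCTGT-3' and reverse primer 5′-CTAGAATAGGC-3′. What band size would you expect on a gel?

41 bp

Forward primer TGCGGCTGT is found on the top strand at positions 147–155.
Taking the reverse complement of CTAGAATAGGC gives GCCTATTCTAG, found at positions 177–187 on the template; the primer anneals here to the top strand with its 3' end pointing upstream.
Product length = (reverse-primer end) − (forward-primer start) + 1 = 187 − 147 + 1 = 41 bp.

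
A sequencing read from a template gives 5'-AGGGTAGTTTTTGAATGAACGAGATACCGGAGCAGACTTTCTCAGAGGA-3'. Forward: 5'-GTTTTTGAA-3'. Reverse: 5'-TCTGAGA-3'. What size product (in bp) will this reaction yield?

40 bp

Forward primer GTTTTTGAA is found on the top strand at positions 7–15.
Reverse complement of the reverse primer: TCTCAGA. This occurs on the top strand at positions 40–46.
The product runs from position 7 to position 46, so its length is 46 − 7 + 1 = 40 bp.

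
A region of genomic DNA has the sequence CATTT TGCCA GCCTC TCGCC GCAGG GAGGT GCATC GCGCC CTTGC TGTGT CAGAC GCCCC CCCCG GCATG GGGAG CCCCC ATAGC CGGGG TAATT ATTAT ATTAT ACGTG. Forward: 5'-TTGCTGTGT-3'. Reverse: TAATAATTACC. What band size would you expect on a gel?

58 bp

Forward primer TTGCTGTGT is found on the top strand at positions 42–50.
Taking the reverse complement of TAATAATTACC gives GGTAATTATTA, found at positions 89–99 on the template; the primer anneals here to the top strand with its 3' end pointing upstream.
The product runs from position 42 to position 99, so its length is 99 − 42 + 1 = 58 bp.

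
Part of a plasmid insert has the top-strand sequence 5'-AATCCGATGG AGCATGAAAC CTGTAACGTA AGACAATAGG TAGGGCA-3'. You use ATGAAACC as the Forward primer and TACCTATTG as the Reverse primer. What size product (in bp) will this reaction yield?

29 bp

Forward primer ATGAAACC is found on the top strand at positions 14–21.
Reverse complement of the reverse primer: CAATAGGTA. This occurs on the top strand at positions 34–42.
Product length = (reverse-primer end) − (forward-primer start) + 1 = 42 − 14 + 1 = 29 bp.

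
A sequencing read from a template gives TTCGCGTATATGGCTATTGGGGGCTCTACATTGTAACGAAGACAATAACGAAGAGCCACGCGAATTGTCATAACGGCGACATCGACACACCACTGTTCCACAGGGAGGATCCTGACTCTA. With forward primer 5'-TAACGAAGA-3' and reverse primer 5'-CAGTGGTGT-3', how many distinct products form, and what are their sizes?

Two products: 62 bp, 50 bp

The forward primer TAACGAAGA matches the top strand at positions 34–42, 46–54.
The reverse primer's reverse complement is ACACCACTG, matching at positions 87–95.
Each forward site pairs with the reverse site to give a product ending at position 95: sizes 62, 50 bp.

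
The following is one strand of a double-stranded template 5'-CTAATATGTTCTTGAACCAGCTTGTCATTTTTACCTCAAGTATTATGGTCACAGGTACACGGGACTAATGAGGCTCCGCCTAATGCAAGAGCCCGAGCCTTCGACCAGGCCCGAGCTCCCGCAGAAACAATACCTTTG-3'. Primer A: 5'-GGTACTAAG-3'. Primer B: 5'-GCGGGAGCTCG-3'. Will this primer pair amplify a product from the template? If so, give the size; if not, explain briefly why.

Primer A (GGTACTAAG) does not match the top strand, and its reverse complement CTTAGTACC does not match either.
With no annealing site for primer A, no amplification occurs.

No product — primer A has no binding site in the template.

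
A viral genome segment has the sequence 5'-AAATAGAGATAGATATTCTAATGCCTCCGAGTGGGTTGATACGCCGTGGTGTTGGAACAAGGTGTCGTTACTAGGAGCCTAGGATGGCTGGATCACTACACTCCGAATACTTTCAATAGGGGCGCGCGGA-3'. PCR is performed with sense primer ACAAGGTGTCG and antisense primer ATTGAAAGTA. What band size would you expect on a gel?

Forward primer ACAAGGTGTCG is found on the top strand at positions 57–67.
Reverse complement of the reverse primer: TACTTTCAAT. This occurs on the top strand at positions 108–117.
The product runs from position 57 to position 117, so its length is 117 − 57 + 1 = 61 bp.

61 bp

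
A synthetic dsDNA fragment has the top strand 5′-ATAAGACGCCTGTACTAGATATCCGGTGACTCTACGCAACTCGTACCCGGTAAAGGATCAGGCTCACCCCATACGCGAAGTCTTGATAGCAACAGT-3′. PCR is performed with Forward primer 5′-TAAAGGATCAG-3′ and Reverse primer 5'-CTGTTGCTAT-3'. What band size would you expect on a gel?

Forward primer TAAAGGATCAG is found on the top strand at positions 51–61.
Taking the reverse complement of CTGTTGCTAT gives ATAGCAACAG, found at positions 86–95 on the template; the primer anneals here to the top strand with its 3' end pointing upstream.
Product length = (reverse-primer end) − (forward-primer start) + 1 = 95 − 51 + 1 = 45 bp.

45 bp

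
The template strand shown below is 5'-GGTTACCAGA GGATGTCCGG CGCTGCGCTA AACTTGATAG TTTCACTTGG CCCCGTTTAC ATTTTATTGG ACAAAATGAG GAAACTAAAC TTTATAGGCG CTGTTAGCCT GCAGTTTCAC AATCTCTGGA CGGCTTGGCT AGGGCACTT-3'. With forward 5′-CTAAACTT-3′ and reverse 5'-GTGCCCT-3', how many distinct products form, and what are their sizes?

Two products: 120 bp, 63 bp

The forward primer CTAAACTT matches the top strand at positions 28–35, 85–92.
The reverse primer's reverse complement is AGGGCAC, matching at positions 141–147.
Each forward site pairs with the reverse site to give a product ending at position 147: sizes 120, 63 bp.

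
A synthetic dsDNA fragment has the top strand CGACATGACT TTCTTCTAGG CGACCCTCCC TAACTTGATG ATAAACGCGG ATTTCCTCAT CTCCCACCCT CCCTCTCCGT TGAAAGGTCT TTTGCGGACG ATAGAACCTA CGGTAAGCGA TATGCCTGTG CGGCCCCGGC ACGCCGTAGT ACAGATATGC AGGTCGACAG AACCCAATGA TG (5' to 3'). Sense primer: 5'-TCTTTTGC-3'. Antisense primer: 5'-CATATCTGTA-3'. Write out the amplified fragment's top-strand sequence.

The forward primer matches the template at positions 88–95.
Reverse complement of the reverse primer: TACAGATATG. This occurs on the top strand at positions 150–159.
The product is the template from position 88 through 159 (72 bp).

5'-TCTTTTGCGGACGATAGAACCTACGGTAAGCGATATGCCTGTGCGGCCCCGGCACGCCGTAGTACAGATATG-3'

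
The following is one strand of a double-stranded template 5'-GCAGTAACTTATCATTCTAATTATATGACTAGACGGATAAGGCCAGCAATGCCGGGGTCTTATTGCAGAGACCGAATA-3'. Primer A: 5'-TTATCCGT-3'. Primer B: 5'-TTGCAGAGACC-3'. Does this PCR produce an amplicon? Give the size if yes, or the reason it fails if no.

Primer A (TTATCCGT) has reverse complement ACGGATAA, which matches the top strand at positions 33–40; primer A anneals to the top strand there with its 3' end pointing upstream toward position 33.
Primer B (TTGCAGAGACC) matches the top strand directly at positions 63–73; it anneals to the bottom strand with its 3' end pointing downstream toward position 73.
The 3' ends diverge (primer A extends toward position 1, primer B toward position 78), so the primers never converge on a shared product.

No product — the primers' 3' ends point away from each other.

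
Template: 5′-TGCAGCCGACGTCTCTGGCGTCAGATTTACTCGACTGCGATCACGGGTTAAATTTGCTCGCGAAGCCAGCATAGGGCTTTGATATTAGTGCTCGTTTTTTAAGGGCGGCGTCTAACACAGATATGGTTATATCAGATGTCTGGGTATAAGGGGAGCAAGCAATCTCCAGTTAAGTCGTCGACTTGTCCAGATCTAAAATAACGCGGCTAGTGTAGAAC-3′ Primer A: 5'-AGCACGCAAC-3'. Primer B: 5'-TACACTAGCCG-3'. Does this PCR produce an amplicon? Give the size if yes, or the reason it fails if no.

Primer A (AGCACGCAAC) does not match the top strand, and its reverse complement GTTGCGTGCT does not match either.
With no annealing site for primer A, no amplification occurs.

No product — primer A has no binding site in the template.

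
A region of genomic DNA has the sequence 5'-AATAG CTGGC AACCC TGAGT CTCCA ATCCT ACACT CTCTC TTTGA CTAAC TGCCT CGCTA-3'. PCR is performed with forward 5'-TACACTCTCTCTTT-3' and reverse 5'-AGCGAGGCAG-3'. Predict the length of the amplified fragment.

30 bp

Scanning the template, TACACTCTCTCTTT occurs at positions 30–43; this primer anneals to the bottom strand there with its 3' end pointing downstream.
Reverse complement of the reverse primer: CTGCCTCGCT. This occurs on the top strand at positions 50–59.
Amplicon spans positions 30–59: 30 bp.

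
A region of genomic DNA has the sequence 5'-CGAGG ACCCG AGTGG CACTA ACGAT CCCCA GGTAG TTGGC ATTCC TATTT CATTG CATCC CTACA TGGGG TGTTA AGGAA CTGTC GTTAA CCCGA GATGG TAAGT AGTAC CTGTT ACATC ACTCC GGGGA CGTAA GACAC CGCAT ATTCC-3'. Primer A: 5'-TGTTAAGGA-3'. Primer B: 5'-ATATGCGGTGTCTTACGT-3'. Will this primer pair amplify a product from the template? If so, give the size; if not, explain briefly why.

Yes — a 77 bp product.

Primer A (TGTTAAGGA) matches the top strand at positions 71–79; it acts as a forward primer.
Primer B's reverse complement is ACGTAAGACACCGCATAT, matching the top strand at positions 130–147; it acts as a reverse primer.
The 3' ends face each other across positions 71–147, giving a 77 bp product.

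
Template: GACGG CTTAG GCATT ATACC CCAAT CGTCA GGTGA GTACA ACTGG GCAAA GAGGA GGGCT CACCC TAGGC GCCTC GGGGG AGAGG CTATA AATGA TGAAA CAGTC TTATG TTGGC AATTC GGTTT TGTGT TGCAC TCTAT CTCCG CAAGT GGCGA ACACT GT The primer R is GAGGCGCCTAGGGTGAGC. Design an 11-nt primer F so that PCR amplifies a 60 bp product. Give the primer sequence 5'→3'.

5'-ATACCCCAATC-3'

The reverse primer's reverse complement GCTCACCCTAGGCGCCTC matches the template at positions 58–75, so the product ends at position 75.
A 60 bp product then starts at position 75 − 60 + 1 = 16.
The forward primer is identical to the top strand there: ATACCCCAATC.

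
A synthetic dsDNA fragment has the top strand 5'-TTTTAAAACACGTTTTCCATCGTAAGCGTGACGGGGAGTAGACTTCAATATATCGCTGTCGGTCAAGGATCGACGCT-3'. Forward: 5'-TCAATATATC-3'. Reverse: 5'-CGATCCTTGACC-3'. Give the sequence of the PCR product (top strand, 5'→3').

Scanning the template, TCAATATATC occurs at positions 45–54; this primer anneals to the bottom strand there with its 3' end pointing downstream.
Reverse complement of the reverse primer: GGTCAAGGATCG. This occurs on the top strand at positions 61–72.
The product is the template from position 45 through 72 (28 bp).

5'-TCAATATATCGCTGTCGGTCAAGGATCG-3'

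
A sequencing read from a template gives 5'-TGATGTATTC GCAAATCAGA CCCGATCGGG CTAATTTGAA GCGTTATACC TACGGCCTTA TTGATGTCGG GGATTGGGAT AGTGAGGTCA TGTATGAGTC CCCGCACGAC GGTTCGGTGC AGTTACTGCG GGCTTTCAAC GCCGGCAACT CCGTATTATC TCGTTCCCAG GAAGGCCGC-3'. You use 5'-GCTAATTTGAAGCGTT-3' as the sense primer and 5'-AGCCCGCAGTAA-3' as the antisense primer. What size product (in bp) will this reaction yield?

The forward primer matches the template at positions 30–45.
Reverse complement of the reverse primer: TTACTGCGGGCT. This occurs on the top strand at positions 123–134.
Product length = (reverse-primer end) − (forward-primer start) + 1 = 134 − 30 + 1 = 105 bp.

105 bp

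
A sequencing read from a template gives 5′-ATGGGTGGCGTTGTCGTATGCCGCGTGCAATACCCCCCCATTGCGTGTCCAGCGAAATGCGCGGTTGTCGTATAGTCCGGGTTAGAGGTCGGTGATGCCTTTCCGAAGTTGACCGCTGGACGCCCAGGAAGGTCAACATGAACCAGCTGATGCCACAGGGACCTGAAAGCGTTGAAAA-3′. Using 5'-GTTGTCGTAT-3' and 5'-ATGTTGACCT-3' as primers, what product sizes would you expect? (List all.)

The forward primer GTTGTCGTAT matches the top strand at positions 10–19, 64–73.
The reverse primer's reverse complement is AGGTCAACAT, matching at positions 130–139.
Each forward site pairs with the reverse site to give a product ending at position 139: sizes 130, 76 bp.

130 bp, 76 bp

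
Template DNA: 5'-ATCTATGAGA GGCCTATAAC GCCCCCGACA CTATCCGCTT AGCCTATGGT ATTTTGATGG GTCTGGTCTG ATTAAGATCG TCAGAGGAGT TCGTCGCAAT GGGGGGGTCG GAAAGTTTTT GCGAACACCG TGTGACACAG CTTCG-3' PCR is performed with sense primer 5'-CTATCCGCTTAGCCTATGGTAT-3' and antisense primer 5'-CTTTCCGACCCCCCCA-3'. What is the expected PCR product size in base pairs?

Forward primer CTATCCGCTTAGCCTATGGTAT is found on the top strand at positions 31–52.
Taking the reverse complement of CTTTCCGACCCCCCCA gives TGGGGGGGTCGGAAAG, found at positions 100–115 on the template; the primer anneals here to the top strand with its 3' end pointing upstream.
Amplicon spans positions 31–115: 85 bp.

85 bp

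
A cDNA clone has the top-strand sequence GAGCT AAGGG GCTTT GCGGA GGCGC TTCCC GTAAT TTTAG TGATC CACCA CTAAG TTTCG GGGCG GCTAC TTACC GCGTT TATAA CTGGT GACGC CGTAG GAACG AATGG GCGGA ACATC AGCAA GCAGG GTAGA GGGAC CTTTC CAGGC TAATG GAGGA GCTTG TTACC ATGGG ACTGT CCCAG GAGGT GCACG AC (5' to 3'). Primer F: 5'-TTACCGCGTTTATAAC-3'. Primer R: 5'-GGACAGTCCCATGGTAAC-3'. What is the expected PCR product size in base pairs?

Forward primer TTACCGCGTTTATAAC is found on the top strand at positions 71–86.
Taking the reverse complement of GGACAGTCCCATGGTAAC gives GTTACCATGGGACTGTCC, found at positions 165–182 on the template; the primer anneals here to the top strand with its 3' end pointing upstream.
Product length = (reverse-primer end) − (forward-primer start) + 1 = 182 − 71 + 1 = 112 bp.

112 bp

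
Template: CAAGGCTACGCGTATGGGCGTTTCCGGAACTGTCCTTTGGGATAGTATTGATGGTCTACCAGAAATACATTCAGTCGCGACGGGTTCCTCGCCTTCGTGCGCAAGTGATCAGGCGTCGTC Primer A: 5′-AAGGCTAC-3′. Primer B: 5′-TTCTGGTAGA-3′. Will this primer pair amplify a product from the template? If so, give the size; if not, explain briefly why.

Yes — a 63 bp product.

Primer A (AAGGCTAC) matches the top strand at positions 2–9; it acts as a forward primer.
Primer B's reverse complement is TCTACCAGAA, matching the top strand at positions 55–64; it acts as a reverse primer.
The 3' ends face each other across positions 2–64, giving a 63 bp product.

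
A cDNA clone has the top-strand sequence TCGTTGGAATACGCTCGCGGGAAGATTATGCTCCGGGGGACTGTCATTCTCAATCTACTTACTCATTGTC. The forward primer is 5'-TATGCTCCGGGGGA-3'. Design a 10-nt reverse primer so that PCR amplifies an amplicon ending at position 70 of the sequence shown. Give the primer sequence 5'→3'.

5'-GACAATGAGT-3'

The forward primer binds at positions 27–40; the product's 3' end on the top strand is position 70.
The reverse primer anneals to the top strand over positions 61–70, i.e. to ACTCATTGTC.
Its sequence written 5'→3' is the reverse complement: GACAATGAGT.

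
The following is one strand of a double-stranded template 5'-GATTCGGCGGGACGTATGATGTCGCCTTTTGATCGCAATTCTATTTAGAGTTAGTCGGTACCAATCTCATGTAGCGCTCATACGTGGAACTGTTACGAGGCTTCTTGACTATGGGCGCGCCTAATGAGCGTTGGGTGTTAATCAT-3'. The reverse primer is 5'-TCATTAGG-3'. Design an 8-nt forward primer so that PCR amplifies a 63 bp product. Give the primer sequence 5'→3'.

The reverse primer's reverse complement CCTAATGA matches the template at positions 120–127, so the product ends at position 127.
A 63 bp product then starts at position 127 − 63 + 1 = 65.
The forward primer is identical to the top strand there: TCTCATGT.

5'-TCTCATGT-3'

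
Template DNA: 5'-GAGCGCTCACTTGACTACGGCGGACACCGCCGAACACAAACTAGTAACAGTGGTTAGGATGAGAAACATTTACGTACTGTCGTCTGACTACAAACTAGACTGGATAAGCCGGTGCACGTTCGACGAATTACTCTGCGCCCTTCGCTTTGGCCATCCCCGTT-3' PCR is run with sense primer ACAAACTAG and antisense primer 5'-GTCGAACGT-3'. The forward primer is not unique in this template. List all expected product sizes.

The forward primer ACAAACTAG matches the top strand at positions 36–44, 90–98.
The reverse primer's reverse complement is ACGTTCGAC, matching at positions 116–124.
Each forward site pairs with the reverse site to give a product ending at position 124: sizes 89, 35 bp.

89 bp, 35 bp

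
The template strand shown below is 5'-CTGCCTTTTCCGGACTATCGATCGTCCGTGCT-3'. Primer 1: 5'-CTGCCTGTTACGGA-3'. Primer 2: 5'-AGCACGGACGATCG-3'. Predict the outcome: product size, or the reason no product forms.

Primer 1 (CTGCCTGTTACGGA) does not match the top strand, and its reverse complement TCCGTAACAGGCAG does not match either.
With no annealing site for primer 1, no amplification occurs.

No product — primer 1 has no binding site in the template.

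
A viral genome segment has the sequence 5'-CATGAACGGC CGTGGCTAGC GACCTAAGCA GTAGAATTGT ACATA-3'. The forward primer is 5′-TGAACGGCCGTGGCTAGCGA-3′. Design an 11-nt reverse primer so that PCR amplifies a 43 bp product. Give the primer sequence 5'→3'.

5'-TATGTACAATT-3'

The forward primer binds at positions 3–22, so a 43 bp product ends at position 3 + 43 − 1 = 45.
The reverse primer anneals to the top strand over positions 35–45, i.e. to AATTGTACATA.
Its sequence written 5'→3' is the reverse complement: TATGTACAATT.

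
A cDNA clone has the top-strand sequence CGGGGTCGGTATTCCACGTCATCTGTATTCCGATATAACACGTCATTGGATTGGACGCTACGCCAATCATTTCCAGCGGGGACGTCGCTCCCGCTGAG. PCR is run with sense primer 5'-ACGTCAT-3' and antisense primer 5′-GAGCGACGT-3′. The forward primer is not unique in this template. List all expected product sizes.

The forward primer ACGTCAT matches the top strand at positions 16–22, 40–46.
The reverse primer's reverse complement is ACGTCGCTC, matching at positions 82–90.
Each forward site pairs with the reverse site to give a product ending at position 90: sizes 75, 51 bp.

75 bp, 51 bp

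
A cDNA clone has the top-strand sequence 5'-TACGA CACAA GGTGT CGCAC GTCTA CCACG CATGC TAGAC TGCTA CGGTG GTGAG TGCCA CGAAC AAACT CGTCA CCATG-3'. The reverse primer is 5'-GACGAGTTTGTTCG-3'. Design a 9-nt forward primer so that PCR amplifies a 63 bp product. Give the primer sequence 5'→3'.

5'-GTGTCGCAC-3'

The reverse primer's reverse complement CGAACAAACTCGTC matches the template at positions 61–74, so the product ends at position 74.
A 63 bp product then starts at position 74 − 63 + 1 = 12.
The forward primer is identical to the top strand there: GTGTCGCAC.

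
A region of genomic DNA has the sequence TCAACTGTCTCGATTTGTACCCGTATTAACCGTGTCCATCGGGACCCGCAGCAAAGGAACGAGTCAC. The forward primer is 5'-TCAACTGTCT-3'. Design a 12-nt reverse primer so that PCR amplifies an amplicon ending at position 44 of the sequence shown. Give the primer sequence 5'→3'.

5'-TCCCGATGGACA-3'

The forward primer binds at positions 1–10; the product's 3' end on the top strand is position 44.
The reverse primer anneals to the top strand over positions 33–44, i.e. to TGTCCATCGGGA.
Its sequence written 5'→3' is the reverse complement: TCCCGATGGACA.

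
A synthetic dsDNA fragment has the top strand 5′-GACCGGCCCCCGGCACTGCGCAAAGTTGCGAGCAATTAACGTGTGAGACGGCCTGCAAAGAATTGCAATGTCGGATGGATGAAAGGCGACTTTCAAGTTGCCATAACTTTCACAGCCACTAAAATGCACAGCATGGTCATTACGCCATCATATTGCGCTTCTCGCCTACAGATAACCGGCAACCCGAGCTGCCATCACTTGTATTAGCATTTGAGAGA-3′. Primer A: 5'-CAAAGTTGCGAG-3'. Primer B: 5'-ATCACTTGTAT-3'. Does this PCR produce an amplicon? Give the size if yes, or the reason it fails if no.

No product — both primers anneal to the same strand and extend in the same direction.

Primer A (CAAAGTTGCGAG) matches the top strand at positions 21–32 (3' end points downstream).
Primer B (ATCACTTGTAT) also matches the top strand directly, at positions 194–204 — its reverse complement ATACAAGTGAT is not present.
Both primers anneal to the bottom strand with 3' ends pointing the same way, so neither can prime synthesis back toward the other.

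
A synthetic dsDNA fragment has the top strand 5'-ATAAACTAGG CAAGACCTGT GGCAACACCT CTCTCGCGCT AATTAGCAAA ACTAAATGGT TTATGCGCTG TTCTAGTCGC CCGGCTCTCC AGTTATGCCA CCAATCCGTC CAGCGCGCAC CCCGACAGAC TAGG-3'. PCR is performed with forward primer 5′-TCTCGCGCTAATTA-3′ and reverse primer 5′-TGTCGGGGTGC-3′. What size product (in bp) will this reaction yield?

Forward primer TCTCGCGCTAATTA is found on the top strand at positions 32–45.
Taking the reverse complement of TGTCGGGGTGC gives GCACCCCGACA, found at positions 117–127 on the template; the primer anneals here to the top strand with its 3' end pointing upstream.
The product runs from position 32 to position 127, so its length is 127 − 32 + 1 = 96 bp.

96 bp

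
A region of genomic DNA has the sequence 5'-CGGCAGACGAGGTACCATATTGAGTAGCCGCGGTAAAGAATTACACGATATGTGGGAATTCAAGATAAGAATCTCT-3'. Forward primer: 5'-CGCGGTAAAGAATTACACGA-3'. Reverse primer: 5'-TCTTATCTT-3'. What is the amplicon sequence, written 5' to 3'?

Scanning the template, CGCGGTAAAGAATTACACGA occurs at positions 29–48; this primer anneals to the bottom strand there with its 3' end pointing downstream.
Reverse complement of the reverse primer: AAGATAAGA. This occurs on the top strand at positions 62–70.
The product is the template from position 29 through 70 (42 bp).

5'-CGCGGTAAAGAATTACACGATATGTGGGAATTCAAGATAAGA-3'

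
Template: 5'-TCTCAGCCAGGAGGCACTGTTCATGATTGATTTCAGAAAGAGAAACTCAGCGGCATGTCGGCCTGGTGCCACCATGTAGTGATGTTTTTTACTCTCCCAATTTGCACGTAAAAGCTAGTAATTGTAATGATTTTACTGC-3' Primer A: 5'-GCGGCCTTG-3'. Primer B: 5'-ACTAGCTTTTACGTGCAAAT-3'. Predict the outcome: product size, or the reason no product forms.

No product — primer A has no binding site in the template.

Primer A (GCGGCCTTG) does not match the top strand, and its reverse complement CAAGGCCGC does not match either.
With no annealing site for primer A, no amplification occurs.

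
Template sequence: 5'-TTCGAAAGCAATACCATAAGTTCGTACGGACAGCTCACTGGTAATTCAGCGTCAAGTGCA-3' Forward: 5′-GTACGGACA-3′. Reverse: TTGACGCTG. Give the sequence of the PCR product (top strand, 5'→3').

5'-GTACGGACAGCTCACTGGTAATTCAGCGTCAA-3'

The forward primer matches the template at positions 24–32.
Taking the reverse complement of TTGACGCTG gives CAGCGTCAA, found at positions 47–55 on the template; the primer anneals here to the top strand with its 3' end pointing upstream.
The product is the template from position 24 through 55 (32 bp).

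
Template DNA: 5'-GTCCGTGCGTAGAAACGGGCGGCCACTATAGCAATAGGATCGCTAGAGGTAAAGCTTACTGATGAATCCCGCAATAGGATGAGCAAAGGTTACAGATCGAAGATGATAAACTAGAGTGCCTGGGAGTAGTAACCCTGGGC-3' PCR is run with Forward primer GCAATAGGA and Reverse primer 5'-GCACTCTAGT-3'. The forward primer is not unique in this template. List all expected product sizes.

89 bp, 49 bp

The forward primer GCAATAGGA matches the top strand at positions 31–39, 71–79.
The reverse primer's reverse complement is ACTAGAGTGC, matching at positions 110–119.
Each forward site pairs with the reverse site to give a product ending at position 119: sizes 89, 49 bp.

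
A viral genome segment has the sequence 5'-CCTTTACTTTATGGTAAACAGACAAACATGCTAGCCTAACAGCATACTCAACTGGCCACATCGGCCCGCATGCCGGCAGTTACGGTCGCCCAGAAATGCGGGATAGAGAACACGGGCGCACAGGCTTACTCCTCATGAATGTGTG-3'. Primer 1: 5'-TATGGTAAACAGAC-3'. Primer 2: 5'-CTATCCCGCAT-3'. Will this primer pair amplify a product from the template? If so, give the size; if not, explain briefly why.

Yes — a 97 bp product.

Primer 1 (TATGGTAAACAGAC) matches the top strand at positions 10–23; it acts as a forward primer.
Primer 2's reverse complement is ATGCGGGATAG, matching the top strand at positions 96–106; it acts as a reverse primer.
The 3' ends face each other across positions 10–106, giving a 97 bp product.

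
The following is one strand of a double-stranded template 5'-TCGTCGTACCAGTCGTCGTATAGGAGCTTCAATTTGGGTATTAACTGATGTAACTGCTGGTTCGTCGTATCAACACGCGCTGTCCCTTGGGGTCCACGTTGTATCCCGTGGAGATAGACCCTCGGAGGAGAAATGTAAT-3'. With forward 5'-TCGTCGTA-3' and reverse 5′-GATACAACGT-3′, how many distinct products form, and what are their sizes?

Three products: 105 bp, 93 bp, 44 bp

The forward primer TCGTCGTA matches the top strand at positions 1–8, 13–20, 62–69.
The reverse primer's reverse complement is ACGTTGTATC, matching at positions 96–105.
Each forward site pairs with the reverse site to give a product ending at position 105: sizes 105, 93, 44 bp.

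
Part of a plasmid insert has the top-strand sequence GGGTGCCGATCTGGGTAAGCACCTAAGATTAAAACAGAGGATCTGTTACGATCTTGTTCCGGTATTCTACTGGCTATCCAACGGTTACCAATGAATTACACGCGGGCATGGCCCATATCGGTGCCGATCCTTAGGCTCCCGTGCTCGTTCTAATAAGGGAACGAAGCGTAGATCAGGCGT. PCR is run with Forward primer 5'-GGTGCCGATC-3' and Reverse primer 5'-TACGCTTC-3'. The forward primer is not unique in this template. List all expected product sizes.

The forward primer GGTGCCGATC matches the top strand at positions 2–11, 120–129.
The reverse primer's reverse complement is GAAGCGTA, matching at positions 163–170.
Each forward site pairs with the reverse site to give a product ending at position 170: sizes 169, 51 bp.

169 bp, 51 bp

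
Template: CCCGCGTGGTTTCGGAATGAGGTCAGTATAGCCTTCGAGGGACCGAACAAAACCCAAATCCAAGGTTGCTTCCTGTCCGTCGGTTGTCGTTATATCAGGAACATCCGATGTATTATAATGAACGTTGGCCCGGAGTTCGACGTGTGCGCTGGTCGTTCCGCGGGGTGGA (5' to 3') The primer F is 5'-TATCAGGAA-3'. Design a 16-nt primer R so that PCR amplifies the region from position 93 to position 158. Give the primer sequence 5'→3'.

The product's 3' end on the top strand is position 158.
The reverse primer anneals to the top strand over positions 143–158, i.e. to TGTGCGCTGGTCGTTC.
Its sequence written 5'→3' is the reverse complement: GAACGACCAGCGCACA.

5'-GAACGACCAGCGCACA-3'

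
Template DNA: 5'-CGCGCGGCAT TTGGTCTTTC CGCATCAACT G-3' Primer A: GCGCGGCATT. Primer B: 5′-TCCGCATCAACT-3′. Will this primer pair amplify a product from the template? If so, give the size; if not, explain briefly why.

Primer A (GCGCGGCATT) matches the top strand at positions 2–11 (3' end points downstream).
Primer B (TCCGCATCAACT) also matches the top strand directly, at positions 19–30 — its reverse complement AGTTGATGCGGA is not present.
Both primers anneal to the bottom strand with 3' ends pointing the same way, so neither can prime synthesis back toward the other.

No product — both primers anneal to the same strand and extend in the same direction.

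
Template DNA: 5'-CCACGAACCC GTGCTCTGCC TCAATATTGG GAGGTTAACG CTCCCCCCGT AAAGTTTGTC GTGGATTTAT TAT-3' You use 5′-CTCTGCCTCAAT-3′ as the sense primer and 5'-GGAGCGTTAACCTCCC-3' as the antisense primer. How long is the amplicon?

31 bp

Forward primer CTCTGCCTCAAT is found on the top strand at positions 14–25.
Taking the reverse complement of GGAGCGTTAACCTCCC gives GGGAGGTTAACGCTCC, found at positions 29–44 on the template; the primer anneals here to the top strand with its 3' end pointing upstream.
Amplicon spans positions 14–44: 31 bp.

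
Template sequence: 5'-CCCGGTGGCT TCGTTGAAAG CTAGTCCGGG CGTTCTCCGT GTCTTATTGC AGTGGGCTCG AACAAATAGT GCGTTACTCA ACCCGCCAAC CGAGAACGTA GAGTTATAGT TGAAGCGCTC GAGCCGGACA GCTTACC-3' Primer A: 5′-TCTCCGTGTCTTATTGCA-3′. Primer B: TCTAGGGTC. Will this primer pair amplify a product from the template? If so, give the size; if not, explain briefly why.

Primer B (TCTAGGGTC) does not match the top strand, and its reverse complement GACCCTAGA does not match either.
With no annealing site for primer B, no amplification occurs.

No product — primer B has no binding site in the template.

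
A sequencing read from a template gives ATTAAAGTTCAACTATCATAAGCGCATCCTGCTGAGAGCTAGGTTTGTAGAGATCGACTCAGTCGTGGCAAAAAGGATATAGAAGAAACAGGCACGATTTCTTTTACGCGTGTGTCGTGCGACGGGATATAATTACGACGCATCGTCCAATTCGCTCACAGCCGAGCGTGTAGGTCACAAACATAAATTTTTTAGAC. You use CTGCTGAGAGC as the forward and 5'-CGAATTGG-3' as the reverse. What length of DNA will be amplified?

Scanning the template, CTGCTGAGAGC occurs at positions 29–39; this primer anneals to the bottom strand there with its 3' end pointing downstream.
Taking the reverse complement of CGAATTGG gives CCAATTCG, found at positions 147–154 on the template; the primer anneals here to the top strand with its 3' end pointing upstream.
The product runs from position 29 to position 154, so its length is 154 − 29 + 1 = 126 bp.

126 bp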